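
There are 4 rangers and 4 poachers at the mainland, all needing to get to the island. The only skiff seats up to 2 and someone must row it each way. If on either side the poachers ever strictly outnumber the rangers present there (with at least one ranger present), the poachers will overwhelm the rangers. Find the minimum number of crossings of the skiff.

Following every safe sequence of crossings from the start, the most of the 8 that can be at the island as the skiff arrives there on crossings 1, 3, 5 is 2, 3, 4 respectively; the best ever achieved is 4 of 8.
From crossing 7 on, no configuration arises that was not already reachable earlier: only 11 distinct safe configurations (who is on which side, and where the skiff is) can ever be reached, none of them has everyone across, and every continuation just revisits them. They are: 0 rangers + 0 poachers across (skiff back at the start); 0 rangers + 1 poacher across (skiff there); 0 rangers + 1 poacher across (skiff back at the start); 0 rangers + 2 poachers across (skiff there); 0 rangers + 2 poachers across (skiff back at the start); 0 rangers + 3 poachers across (skiff there); 0 rangers + 3 poachers across (skiff back at the start); 0 rangers + 4 poachers across (skiff there); 1 ranger + 1 poacher across (skiff there); 1 ranger + 1 poacher across (skiff back at the start); 2 rangers + 2 poachers across (skiff there). So no valid plan exists.

impossible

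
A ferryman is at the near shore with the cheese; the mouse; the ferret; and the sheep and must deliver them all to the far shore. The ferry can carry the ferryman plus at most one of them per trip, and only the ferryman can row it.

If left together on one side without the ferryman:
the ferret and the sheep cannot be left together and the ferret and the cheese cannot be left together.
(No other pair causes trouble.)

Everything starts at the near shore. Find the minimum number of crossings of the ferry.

Counting alone: the ferryman can take at most 1 across per trip to the far shore, so moving all 4 needs at least 4 loaded trips out, with a return between consecutive ones — at least 7 crossings.
The safety rule pushes this higher. Following every safe sequence of crossings, the most of the 4 that can be at the far shore as the ferry arrives there on crossing 7 is 3 — never all 4.
So no plan with fewer than 9 crossings exists, and this one achieves 9:
1. Ferryman goes to the far shore with the ferret.  [the near shore: the cheese, the mouse, the sheep | the far shore: the ferret]
2. Ferryman goes back to the near shore alone.  [the near shore: the cheese, the mouse, the sheep | the far shore: the ferret]
3. Ferryman goes to the far shore with the cheese.  [the near shore: the mouse, the sheep | the far shore: the cheese, the ferret]
4. Ferryman goes back to the near shore with the ferret.  [the near shore: the ferret, the mouse, the sheep | the far shore: the cheese]
5. Ferryman goes to the far shore with the sheep.  [the near shore: the ferret, the mouse | the far shore: the cheese, the sheep]
6. Ferryman goes back to the near shore alone.  [the near shore: the ferret, the mouse | the far shore: the cheese, the sheep]
7. Ferryman goes to the far shore with the mouse.  [the near shore: the ferret | the far shore: the cheese, the mouse, the sheep]
8. Ferryman goes back to the near shore alone.  [the near shore: the ferret | the far shore: the cheese, the mouse, the sheep]
9. Ferryman goes to the far shore with the ferret.  [the near shore: — | the far shore: the cheese, the ferret, the mouse, the sheep]

9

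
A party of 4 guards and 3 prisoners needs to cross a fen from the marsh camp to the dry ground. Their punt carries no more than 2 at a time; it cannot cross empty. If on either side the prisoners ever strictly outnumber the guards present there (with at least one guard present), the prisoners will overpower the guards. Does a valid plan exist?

Yes

1. 2 prisoners → the dry ground.  (the marsh camp: 4G 1P; the dry ground: 0G 2P)
2. 1 prisoner ← the marsh camp.  (the marsh camp: 4G 2P; the dry ground: 0G 1P)
3. 2 prisoners → the dry ground.  (the marsh camp: 4G 0P; the dry ground: 0G 3P)
4. 1 prisoner ← the marsh camp.  (the marsh camp: 4G 1P; the dry ground: 0G 2P)
5. 2 guards → the dry ground.  (the marsh camp: 2G 1P; the dry ground: 2G 2P)
6. 1 prisoner ← the marsh camp.  (the marsh camp: 2G 2P; the dry ground: 2G 1P)
7. 1 guard and 1 prisoner → the dry ground.  (the marsh camp: 1G 1P; the dry ground: 3G 2P)
8. 1 guard ← the marsh camp.  (the marsh camp: 2G 1P; the dry ground: 2G 2P)
9. 1 guard and 1 prisoner → the dry ground.  (the marsh camp: 1G 0P; the dry ground: 3G 3P)
10. 1 prisoner ← the marsh camp.  (the marsh camp: 1G 1P; the dry ground: 3G 2P)
11. 1 guard and 1 prisoner → the dry ground.  (the marsh camp: 0G 0P; the dry ground: 4G 3P)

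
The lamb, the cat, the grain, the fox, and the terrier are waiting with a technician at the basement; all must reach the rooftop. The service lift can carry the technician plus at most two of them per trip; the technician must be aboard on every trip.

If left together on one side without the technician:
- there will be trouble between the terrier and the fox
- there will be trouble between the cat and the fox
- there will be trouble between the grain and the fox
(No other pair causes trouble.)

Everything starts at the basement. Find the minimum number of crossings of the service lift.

Counting alone: the technician can take at most 2 across per trip to the rooftop, so moving all 5 needs at least 3 loaded trips out, with a return between consecutive ones — at least 5 crossings.
The plan below uses exactly 5 crossings, so it is optimal:
1. Technician goes to the rooftop with the fox and the lamb.
2. Technician goes back to the basement alone.
3. Technician goes to the rooftop with the cat and the grain.
4. Technician goes back to the basement with the fox.
5. Technician goes to the rooftop with the fox and the terrier.

5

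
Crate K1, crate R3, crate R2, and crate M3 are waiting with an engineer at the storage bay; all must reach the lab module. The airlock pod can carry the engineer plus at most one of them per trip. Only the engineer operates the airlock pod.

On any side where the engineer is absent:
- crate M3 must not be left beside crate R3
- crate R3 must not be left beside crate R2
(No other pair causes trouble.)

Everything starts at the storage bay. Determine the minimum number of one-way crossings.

9

Counting alone: the engineer can take at most 1 across per trip to the lab module, so moving all 4 needs at least 4 loaded trips out, with a return between consecutive ones — at least 7 crossings.
The safety rule pushes this higher. Following every safe sequence of crossings, the most of the 4 that can be at the lab module as the airlock pod arrives there on crossing 7 is 3 — never all 4.
So no plan with fewer than 9 crossings exists, and this one achieves 9:
1. Engineer goes to the lab module with crate R3.  [the storage bay: crate K1, crate M3, crate R2 | the lab module: crate R3]
2. Engineer goes back to the storage bay alone.  [the storage bay: crate K1, crate M3, crate R2 | the lab module: crate R3]
3. Engineer goes to the lab module with crate K1.  [the storage bay: crate M3, crate R2 | the lab module: crate K1, crate R3]
4. Engineer goes back to the storage bay alone.  [the storage bay: crate M3, crate R2 | the lab module: crate K1, crate R3]
5. Engineer goes to the lab module with crate R2.  [the storage bay: crate M3 | the lab module: crate K1, crate R2, crate R3]
6. Engineer goes back to the storage bay with crate R3.  [the storage bay: crate M3, crate R3 | the lab module: crate K1, crate R2]
7. Engineer goes to the lab module with crate M3.  [the storage bay: crate R3 | the lab module: crate K1, crate M3, crate R2]
8. Engineer goes back to the storage bay alone.  [the storage bay: crate R3 | the lab module: crate K1, crate M3, crate R2]
9. Engineer goes to the lab module with crate R3.  [the storage bay: — | the lab module: crate K1, crate M3, crate R2, crate R3]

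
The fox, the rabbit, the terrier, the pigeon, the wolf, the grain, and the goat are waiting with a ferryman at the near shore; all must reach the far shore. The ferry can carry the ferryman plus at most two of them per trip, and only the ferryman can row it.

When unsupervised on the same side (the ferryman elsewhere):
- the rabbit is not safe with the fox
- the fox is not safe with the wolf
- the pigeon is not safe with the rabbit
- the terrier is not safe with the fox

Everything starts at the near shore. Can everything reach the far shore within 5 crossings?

No

Counting alone: the ferryman can take at most 2 across per trip to the far shore, so moving all 7 needs at least 4 loaded trips out, with a return between consecutive ones — at least 7 crossings.
Since 5 < 7, 5 crossings cannot be enough. (The shortest complete plan in fact takes 7:)
1. Ferryman goes to the far shore with the fox and the rabbit.
2. Ferryman goes back to the near shore with the fox.
3. Ferryman goes to the far shore with the terrier and the wolf.
4. Ferryman goes back to the near shore alone.
5. Ferryman goes to the far shore with the goat and the grain.
6. Ferryman goes back to the near shore alone.
7. Ferryman goes to the far shore with the fox and the pigeon.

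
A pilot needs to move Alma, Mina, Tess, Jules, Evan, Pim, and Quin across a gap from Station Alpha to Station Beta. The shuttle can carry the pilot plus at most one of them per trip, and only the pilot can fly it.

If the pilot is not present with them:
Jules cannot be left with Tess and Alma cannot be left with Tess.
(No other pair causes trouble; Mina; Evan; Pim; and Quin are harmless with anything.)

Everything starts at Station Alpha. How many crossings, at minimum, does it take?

15

Counting alone: the pilot can take at most 1 across per trip to Station Beta, so moving all 7 needs at least 7 loaded trips out, with a return between consecutive ones — at least 13 crossings.
The safety rule pushes this higher. Following every safe sequence of crossings, the most of the 7 that can be at Station Beta as the shuttle arrives there on crossing 13 is 6 — never all 7.
So no plan with fewer than 15 crossings exists, and this one achieves 15:
1. Pilot goes to Station Beta with Tess.
2. Pilot goes back to Station Alpha alone.
3. Pilot goes to Station Beta with Alma.
4. Pilot goes back to Station Alpha with Tess.
5. Pilot goes to Station Beta with Jules.
6. Pilot goes back to Station Alpha alone.
7. Pilot goes to Station Beta with Mina.
8. Pilot goes back to Station Alpha alone.
9. Pilot goes to Station Beta with Evan.
10. Pilot goes back to Station Alpha alone.
11. Pilot goes to Station Beta with Pim.
12. Pilot goes back to Station Alpha alone.
13. Pilot goes to Station Beta with Quin.
14. Pilot goes back to Station Alpha alone.
15. Pilot goes to Station Beta with Tess.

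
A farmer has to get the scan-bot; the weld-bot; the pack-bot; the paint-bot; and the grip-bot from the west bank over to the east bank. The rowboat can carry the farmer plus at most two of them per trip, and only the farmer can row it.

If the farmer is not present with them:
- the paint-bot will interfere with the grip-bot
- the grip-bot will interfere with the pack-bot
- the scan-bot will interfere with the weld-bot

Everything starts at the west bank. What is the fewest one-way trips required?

Counting alone: the farmer can take at most 2 across per trip to the east bank, so moving all 5 needs at least 3 loaded trips out, with a return between consecutive ones — at least 5 crossings.
The plan below uses exactly 5 crossings, so it is optimal:
1. Farmer goes to the east bank with the grip-bot and the scan-bot.  [the west bank: the pack-bot, the paint-bot, the weld-bot | the east bank: the grip-bot, the scan-bot]
2. Farmer goes back to the west bank alone.  [the west bank: the pack-bot, the paint-bot, the weld-bot | the east bank: the grip-bot, the scan-bot]
3. Farmer goes to the east bank with the pack-bot and the paint-bot.  [the west bank: the weld-bot | the east bank: the grip-bot, the pack-bot, the paint-bot, the scan-bot]
4. Farmer goes back to the west bank with the grip-bot.  [the west bank: the grip-bot, the weld-bot | the east bank: the pack-bot, the paint-bot, the scan-bot]
5. Farmer goes to the east bank with the grip-bot and the weld-bot.  [the west bank: — | the east bank: the grip-bot, the pack-bot, the paint-bot, the scan-bot, the weld-bot]

5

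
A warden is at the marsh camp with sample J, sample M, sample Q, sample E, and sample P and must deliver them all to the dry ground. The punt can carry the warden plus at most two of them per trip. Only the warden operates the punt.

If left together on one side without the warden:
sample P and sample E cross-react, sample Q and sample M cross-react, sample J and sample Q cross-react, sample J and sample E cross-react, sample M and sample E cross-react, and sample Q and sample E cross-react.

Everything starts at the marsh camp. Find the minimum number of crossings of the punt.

7

Counting alone: the warden can take at most 2 across per trip to the dry ground, so moving all 5 needs at least 3 loaded trips out, with a return between consecutive ones — at least 5 crossings.
The safety rule pushes this higher. Following every safe sequence of crossings, the most of the 5 that can be at the dry ground as the punt arrives there on crossing 5 is 4 — never all 5.
So no plan with fewer than 7 crossings exists, and this one achieves 7:
1. Warden goes to the dry ground with sample E and sample Q.  [the marsh camp: sample J, sample M, sample P | the dry ground: sample E, sample Q]
2. Warden goes back to the marsh camp with sample Q.  [the marsh camp: sample J, sample M, sample P, sample Q | the dry ground: sample E]
3. Warden goes to the dry ground with sample J and sample M.  [the marsh camp: sample P, sample Q | the dry ground: sample E, sample J, sample M]
4. Warden goes back to the marsh camp with sample E.  [the marsh camp: sample E, sample P, sample Q | the dry ground: sample J, sample M]
5. Warden goes to the dry ground with sample P and sample Q.  [the marsh camp: sample E | the dry ground: sample J, sample M, sample P, sample Q]
6. Warden goes back to the marsh camp with sample Q.  [the marsh camp: sample E, sample Q | the dry ground: sample J, sample M, sample P]
7. Warden goes to the dry ground with sample E and sample Q.  [the marsh camp: — | the dry ground: sample E, sample J, sample M, sample P, sample Q]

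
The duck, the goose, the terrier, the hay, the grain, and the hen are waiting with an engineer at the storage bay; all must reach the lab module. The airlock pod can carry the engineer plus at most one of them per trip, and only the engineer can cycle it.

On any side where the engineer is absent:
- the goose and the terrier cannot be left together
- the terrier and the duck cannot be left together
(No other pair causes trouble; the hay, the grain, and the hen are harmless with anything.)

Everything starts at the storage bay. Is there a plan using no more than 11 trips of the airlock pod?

Counting alone: the engineer can take at most 1 across per trip to the lab module, so moving all 6 needs at least 6 loaded trips out, with a return between consecutive ones — at least 11 crossings.
The safety rule pushes this higher. Following every safe sequence of crossings, the most of the 6 that can be at the lab module as the airlock pod arrives there on crossing 11 is 5 — never all 6.
So the move cannot be finished within 11 crossings. (The shortest complete plan takes 13:)
1. Engineer goes to the lab module with the terrier.  [the storage bay: the duck, the goose, the grain, the hay, the hen | the lab module: the terrier]
2. Engineer goes back to the storage bay alone.  [the storage bay: the duck, the goose, the grain, the hay, the hen | the lab module: the terrier]
3. Engineer goes to the lab module with the duck.  [the storage bay: the goose, the grain, the hay, the hen | the lab module: the duck, the terrier]
4. Engineer goes back to the storage bay with the terrier.  [the storage bay: the goose, the grain, the hay, the hen, the terrier | the lab module: the duck]
5. Engineer goes to the lab module with the goose.  [the storage bay: the grain, the hay, the hen, the terrier | the lab module: the duck, the goose]
6. Engineer goes back to the storage bay alone.  [the storage bay: the grain, the hay, the hen, the terrier | the lab module: the duck, the goose]
7. Engineer goes to the lab module with the hay.  [the storage bay: the grain, the hen, the terrier | the lab module: the duck, the goose, the hay]
8. Engineer goes back to the storage bay alone.  [the storage bay: the grain, the hen, the terrier | the lab module: the duck, the goose, the hay]
9. Engineer goes to the lab module with the grain.  [the storage bay: the hen, the terrier | the lab module: the duck, the goose, the grain, the hay]
10. Engineer goes back to the storage bay alone.  [the storage bay: the hen, the terrier | the lab module: the duck, the goose, the grain, the hay]
11. Engineer goes to the lab module with the hen.  [the storage bay: the terrier | the lab module: the duck, the goose, the grain, the hay, the hen]
12. Engineer goes back to the storage bay alone.  [the storage bay: the terrier | the lab module: the duck, the goose, the grain, the hay, the hen]
13. Engineer goes to the lab module with the terrier.  [the storage bay: — | the lab module: the duck, the goose, the grain, the hay, the hen, the terrier]

No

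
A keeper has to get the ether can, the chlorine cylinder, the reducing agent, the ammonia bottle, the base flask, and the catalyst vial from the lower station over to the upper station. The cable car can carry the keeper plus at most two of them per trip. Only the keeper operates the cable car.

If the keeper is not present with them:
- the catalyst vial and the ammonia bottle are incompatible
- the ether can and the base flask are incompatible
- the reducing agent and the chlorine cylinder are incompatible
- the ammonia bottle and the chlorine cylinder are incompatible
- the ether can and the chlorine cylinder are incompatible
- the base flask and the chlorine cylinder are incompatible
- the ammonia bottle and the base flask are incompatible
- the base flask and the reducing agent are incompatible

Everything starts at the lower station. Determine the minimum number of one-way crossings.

Whatever the first load, the items left behind include a forbidden pair without the keeper. No opening move is safe, so no plan exists.

impossible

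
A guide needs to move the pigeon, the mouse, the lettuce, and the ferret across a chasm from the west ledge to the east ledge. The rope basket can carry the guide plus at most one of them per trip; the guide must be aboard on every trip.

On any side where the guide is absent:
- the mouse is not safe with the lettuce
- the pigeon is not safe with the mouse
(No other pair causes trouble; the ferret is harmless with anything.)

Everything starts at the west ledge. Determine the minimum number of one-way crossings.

9

Counting alone: the guide can take at most 1 across per trip to the east ledge, so moving all 4 needs at least 4 loaded trips out, with a return between consecutive ones — at least 7 crossings.
The safety rule pushes this higher. Following every safe sequence of crossings, the most of the 4 that can be at the east ledge as the rope basket arrives there on crossing 7 is 3 — never all 4.
So no plan with fewer than 9 crossings exists, and this one achieves 9:
1. Guide goes to the east ledge with the mouse.  [the west ledge: the ferret, the lettuce, the pigeon | the east ledge: the mouse]
2. Guide goes back to the west ledge alone.  [the west ledge: the ferret, the lettuce, the pigeon | the east ledge: the mouse]
3. Guide goes to the east ledge with the pigeon.  [the west ledge: the ferret, the lettuce | the east ledge: the mouse, the pigeon]
4. Guide goes back to the west ledge with the mouse.  [the west ledge: the ferret, the lettuce, the mouse | the east ledge: the pigeon]
5. Guide goes to the east ledge with the lettuce.  [the west ledge: the ferret, the mouse | the east ledge: the lettuce, the pigeon]
6. Guide goes back to the west ledge alone.  [the west ledge: the ferret, the mouse | the east ledge: the lettuce, the pigeon]
7. Guide goes to the east ledge with the ferret.  [the west ledge: the mouse | the east ledge: the ferret, the lettuce, the pigeon]
8. Guide goes back to the west ledge alone.  [the west ledge: the mouse | the east ledge: the ferret, the lettuce, the pigeon]
9. Guide goes to the east ledge with the mouse.  [the west ledge: — | the east ledge: the ferret, the lettuce, the mouse, the pigeon]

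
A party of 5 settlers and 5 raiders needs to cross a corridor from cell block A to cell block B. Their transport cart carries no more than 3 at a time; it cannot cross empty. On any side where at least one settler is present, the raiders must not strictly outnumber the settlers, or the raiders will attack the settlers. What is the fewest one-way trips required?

Counting alone: each trip to cell block B takes at most 3 across and each return brings at least 1 back, so after t trips out (and t−1 returns) at most 3t − (t−1) of the 10 are across; that first reaches 10 at t = 5, so at least 9 crossings are needed.
The safety rule pushes this higher. Following every safe sequence of crossings, the most of the 10 that can be at cell block B as the transport cart arrives there on crossing 9 is 9 — never all 10.
So no plan with fewer than 11 crossings exists, and this one achieves 11:
1. 2 raiders → cell block B.  (cell block A: 5S 3R; cell block B: 0S 2R)
2. 1 raider ← cell block A.  (cell block A: 5S 4R; cell block B: 0S 1R)
3. 3 raiders → cell block B.  (cell block A: 5S 1R; cell block B: 0S 4R)
4. 1 raider ← cell block A.  (cell block A: 5S 2R; cell block B: 0S 3R)
5. 3 settlers → cell block B.  (cell block A: 2S 2R; cell block B: 3S 3R)
6. 1 settler and 1 raider ← cell block A.  (cell block A: 3S 3R; cell block B: 2S 2R)
7. 3 settlers → cell block B.  (cell block A: 0S 3R; cell block B: 5S 2R)
8. 1 raider ← cell block A.  (cell block A: 0S 4R; cell block B: 5S 1R)
9. 2 raiders → cell block B.  (cell block A: 0S 2R; cell block B: 5S 3R)
10. 1 raider ← cell block A.  (cell block A: 0S 3R; cell block B: 5S 2R)
11. 3 raiders → cell block B.  (cell block A: 0S 0R; cell block B: 5S 5R)

11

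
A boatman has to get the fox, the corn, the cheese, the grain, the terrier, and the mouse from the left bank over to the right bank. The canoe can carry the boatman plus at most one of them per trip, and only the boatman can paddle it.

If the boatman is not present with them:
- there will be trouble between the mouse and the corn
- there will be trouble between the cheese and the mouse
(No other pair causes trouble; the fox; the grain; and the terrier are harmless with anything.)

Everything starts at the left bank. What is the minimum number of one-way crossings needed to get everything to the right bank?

13

Counting alone: the boatman can take at most 1 across per trip to the right bank, so moving all 6 needs at least 6 loaded trips out, with a return between consecutive ones — at least 11 crossings.
The safety rule pushes this higher. Following every safe sequence of crossings, the most of the 6 that can be at the right bank as the canoe arrives there on crossing 11 is 5 — never all 6.
So no plan with fewer than 13 crossings exists, and this one achieves 13:
1. Boatman goes to the right bank with the mouse.  [the left bank: the cheese, the corn, the fox, the grain, the terrier | the right bank: the mouse]
2. Boatman goes back to the left bank alone.  [the left bank: the cheese, the corn, the fox, the grain, the terrier | the right bank: the mouse]
3. Boatman goes to the right bank with the fox.  [the left bank: the cheese, the corn, the grain, the terrier | the right bank: the fox, the mouse]
4. Boatman goes back to the left bank alone.  [the left bank: the cheese, the corn, the grain, the terrier | the right bank: the fox, the mouse]
5. Boatman goes to the right bank with the corn.  [the left bank: the cheese, the grain, the terrier | the right bank: the corn, the fox, the mouse]
6. Boatman goes back to the left bank with the mouse.  [the left bank: the cheese, the grain, the mouse, the terrier | the right bank: the corn, the fox]
7. Boatman goes to the right bank with the cheese.  [the left bank: the grain, the mouse, the terrier | the right bank: the cheese, the corn, the fox]
8. Boatman goes back to the left bank alone.  [the left bank: the grain, the mouse, the terrier | the right bank: the cheese, the corn, the fox]
9. Boatman goes to the right bank with the grain.  [the left bank: the mouse, the terrier | the right bank: the cheese, the corn, the fox, the grain]
10. Boatman goes back to the left bank alone.  [the left bank: the mouse, the terrier | the right bank: the cheese, the corn, the fox, the grain]
11. Boatman goes to the right bank with the terrier.  [the left bank: the mouse | the right bank: the cheese, the corn, the fox, the grain, the terrier]
12. Boatman goes back to the left bank alone.  [the left bank: the mouse | the right bank: the cheese, the corn, the fox, the grain, the terrier]
13. Boatman goes to the right bank with the mouse.  [the left bank: — | the right bank: the cheese, the corn, the fox, the grain, the mouse, the terrier]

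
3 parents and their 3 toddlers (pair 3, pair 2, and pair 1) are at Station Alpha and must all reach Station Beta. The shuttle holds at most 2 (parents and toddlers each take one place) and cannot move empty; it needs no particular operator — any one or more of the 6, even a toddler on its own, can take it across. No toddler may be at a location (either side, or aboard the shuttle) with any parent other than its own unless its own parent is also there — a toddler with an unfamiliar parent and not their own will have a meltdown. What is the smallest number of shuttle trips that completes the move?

11

Counting alone: each trip to Station Beta takes at most 2 across and each return brings at least 1 back, so after t trips out (and t−1 returns) at most 2t − (t−1) of the 6 are across; that first reaches 6 at t = 5, so at least 9 crossings are needed.
The safety rule pushes this higher. Following every safe sequence of crossings, the most of the 6 that can be at Station Beta as the shuttle arrives there on crossing 9 is 5 — never all 6.
So no plan with fewer than 11 crossings exists, and this one achieves 11:
1. parent 3 and toddler 3 cross → Station Beta.
2. parent 3 crosses ← Station Alpha.
3. toddler 1 and toddler 2 cross → Station Beta.
4. toddler 3 crosses ← Station Alpha.
5. parent 1 and parent 2 cross → Station Beta.
6. parent 2 and toddler 2 cross ← Station Alpha.
7. parent 2 and parent 3 cross → Station Beta.
8. toddler 1 crosses ← Station Alpha.
9. toddler 2 and toddler 3 cross → Station Beta.
10. parent 1 crosses ← Station Alpha.
11. parent 1 and toddler 1 cross → Station Beta.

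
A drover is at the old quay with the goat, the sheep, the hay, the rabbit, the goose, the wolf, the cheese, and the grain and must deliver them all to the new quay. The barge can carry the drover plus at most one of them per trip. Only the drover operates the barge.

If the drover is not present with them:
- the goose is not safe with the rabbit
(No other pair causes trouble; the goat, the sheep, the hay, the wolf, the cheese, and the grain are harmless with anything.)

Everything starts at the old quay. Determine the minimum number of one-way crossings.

Counting alone: the drover can take at most 1 across per trip to the new quay, so moving all 8 needs at least 8 loaded trips out, with a return between consecutive ones — at least 15 crossings.
The plan below uses exactly 15 crossings, so it is optimal:
1. Drover goes to the new quay with the rabbit.  [the old quay: the cheese, the goat, the goose, the grain, the hay, the sheep, the wolf | the new quay: the rabbit]
2. Drover goes back to the old quay alone.  [the old quay: the cheese, the goat, the goose, the grain, the hay, the sheep, the wolf | the new quay: the rabbit]
3. Drover goes to the new quay with the goat.  [the old quay: the cheese, the goose, the grain, the hay, the sheep, the wolf | the new quay: the goat, the rabbit]
4. Drover goes back to the old quay alone.  [the old quay: the cheese, the goose, the grain, the hay, the sheep, the wolf | the new quay: the goat, the rabbit]
5. Drover goes to the new quay with the sheep.  [the old quay: the cheese, the goose, the grain, the hay, the wolf | the new quay: the goat, the rabbit, the sheep]
6. Drover goes back to the old quay alone.  [the old quay: the cheese, the goose, the grain, the hay, the wolf | the new quay: the goat, the rabbit, the sheep]
7. Drover goes to the new quay with the hay.  [the old quay: the cheese, the goose, the grain, the wolf | the new quay: the goat, the hay, the rabbit, the sheep]
8. Drover goes back to the old quay alone.  [the old quay: the cheese, the goose, the grain, the wolf | the new quay: the goat, the hay, the rabbit, the sheep]
9. Drover goes to the new quay with the wolf.  [the old quay: the cheese, the goose, the grain | the new quay: the goat, the hay, the rabbit, the sheep, the wolf]
10. Drover goes back to the old quay alone.  [the old quay: the cheese, the goose, the grain | the new quay: the goat, the hay, the rabbit, the sheep, the wolf]
11. Drover goes to the new quay with the cheese.  [the old quay: the goose, the grain | the new quay: the cheese, the goat, the hay, the rabbit, the sheep, the wolf]
12. Drover goes back to the old quay alone.  [the old quay: the goose, the grain | the new quay: the cheese, the goat, the hay, the rabbit, the sheep, the wolf]
13. Drover goes to the new quay with the grain.  [the old quay: the goose | the new quay: the cheese, the goat, the grain, the hay, the rabbit, the sheep, the wolf]
14. Drover goes back to the old quay alone.  [the old quay: the goose | the new quay: the cheese, the goat, the grain, the hay, the rabbit, the sheep, the wolf]
15. Drover goes to the new quay with the goose.  [the old quay: — | the new quay: the cheese, the goat, the goose, the grain, the hay, the rabbit, the sheep, the wolf]

15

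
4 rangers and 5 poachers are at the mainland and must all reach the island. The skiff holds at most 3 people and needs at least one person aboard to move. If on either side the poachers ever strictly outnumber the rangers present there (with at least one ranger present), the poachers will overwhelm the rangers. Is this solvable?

The poachers already outnumber the rangers at the mainland before anyone moves, so the starting position itself is disallowed.

No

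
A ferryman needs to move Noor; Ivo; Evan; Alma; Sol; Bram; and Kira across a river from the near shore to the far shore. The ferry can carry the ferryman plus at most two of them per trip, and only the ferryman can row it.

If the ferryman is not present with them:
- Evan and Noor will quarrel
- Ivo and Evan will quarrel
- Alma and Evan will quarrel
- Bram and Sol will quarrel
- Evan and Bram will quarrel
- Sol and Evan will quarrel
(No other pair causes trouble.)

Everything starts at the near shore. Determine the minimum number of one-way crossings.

11

Counting alone: the ferryman can take at most 2 across per trip to the far shore, so moving all 7 needs at least 4 loaded trips out, with a return between consecutive ones — at least 7 crossings.
The safety rule pushes this higher. Following every safe sequence of crossings, the most of the 7 that can be at the far shore as the ferry arrives there on crossings 7, 9 is 5, 6 respectively — never all 7.
So no plan with fewer than 11 crossings exists, and this one achieves 11:
1. Ferryman goes to the far shore with Evan and Sol.
2. Ferryman goes back to the near shore with Evan.
3. Ferryman goes to the far shore with Evan and Noor.
4. Ferryman goes back to the near shore with Evan.
5. Ferryman goes to the far shore with Evan and Ivo.
6. Ferryman goes back to the near shore with Evan.
7. Ferryman goes to the far shore with Alma and Evan.
8. Ferryman goes back to the near shore with Evan.
9. Ferryman goes to the far shore with Evan and Kira.
10. Ferryman goes back to the near shore with Evan.
11. Ferryman goes to the far shore with Bram and Evan.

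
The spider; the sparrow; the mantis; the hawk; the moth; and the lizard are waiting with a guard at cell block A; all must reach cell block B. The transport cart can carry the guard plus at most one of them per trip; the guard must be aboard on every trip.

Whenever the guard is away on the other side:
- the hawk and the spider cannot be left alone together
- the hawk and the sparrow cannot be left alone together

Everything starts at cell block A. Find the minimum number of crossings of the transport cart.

13

Counting alone: the guard can take at most 1 across per trip to cell block B, so moving all 6 needs at least 6 loaded trips out, with a return between consecutive ones — at least 11 crossings.
The safety rule pushes this higher. Following every safe sequence of crossings, the most of the 6 that can be at cell block B as the transport cart arrives there on crossing 11 is 5 — never all 6.
So no plan with fewer than 13 crossings exists, and this one achieves 13:
1. Guard goes to cell block B with the hawk.  [cell block A: the lizard, the mantis, the moth, the sparrow, the spider | cell block B: the hawk]
2. Guard goes back to cell block A alone.  [cell block A: the lizard, the mantis, the moth, the sparrow, the spider | cell block B: the hawk]
3. Guard goes to cell block B with the spider.  [cell block A: the lizard, the mantis, the moth, the sparrow | cell block B: the hawk, the spider]
4. Guard goes back to cell block A with the hawk.  [cell block A: the hawk, the lizard, the mantis, the moth, the sparrow | cell block B: the spider]
5. Guard goes to cell block B with the sparrow.  [cell block A: the hawk, the lizard, the mantis, the moth | cell block B: the sparrow, the spider]
6. Guard goes back to cell block A alone.  [cell block A: the hawk, the lizard, the mantis, the moth | cell block B: the sparrow, the spider]
7. Guard goes to cell block B with the mantis.  [cell block A: the hawk, the lizard, the moth | cell block B: the mantis, the sparrow, the spider]
8. Guard goes back to cell block A alone.  [cell block A: the hawk, the lizard, the moth | cell block B: the mantis, the sparrow, the spider]
9. Guard goes to cell block B with the moth.  [cell block A: the hawk, the lizard | cell block B: the mantis, the moth, the sparrow, the spider]
10. Guard goes back to cell block A alone.  [cell block A: the hawk, the lizard | cell block B: the mantis, the moth, the sparrow, the spider]
11. Guard goes to cell block B with the lizard.  [cell block A: the hawk | cell block B: the lizard, the mantis, the moth, the sparrow, the spider]
12. Guard goes back to cell block A alone.  [cell block A: the hawk | cell block B: the lizard, the mantis, the moth, the sparrow, the spider]
13. Guard goes to cell block B with the hawk.  [cell block A: — | cell block B: the hawk, the lizard, the mantis, the moth, the sparrow, the spider]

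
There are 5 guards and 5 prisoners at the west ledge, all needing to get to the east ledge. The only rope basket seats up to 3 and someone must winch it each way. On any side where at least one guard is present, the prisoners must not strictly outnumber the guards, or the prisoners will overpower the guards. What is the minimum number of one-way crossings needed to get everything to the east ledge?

Counting alone: each trip to the east ledge takes at most 3 across and each return brings at least 1 back, so after t trips out (and t−1 returns) at most 3t − (t−1) of the 10 are across; that first reaches 10 at t = 5, so at least 9 crossings are needed.
The safety rule pushes this higher. Following every safe sequence of crossings, the most of the 10 that can be at the east ledge as the rope basket arrives there on crossing 9 is 9 — never all 10.
So no plan with fewer than 11 crossings exists, and this one achieves 11:
1. 2 prisoners → the east ledge.  (the west ledge: 5G 3P; the east ledge: 0G 2P)
2. 1 prisoner ← the west ledge.  (the west ledge: 5G 4P; the east ledge: 0G 1P)
3. 3 prisoners → the east ledge.  (the west ledge: 5G 1P; the east ledge: 0G 4P)
4. 1 prisoner ← the west ledge.  (the west ledge: 5G 2P; the east ledge: 0G 3P)
5. 3 guards → the east ledge.  (the west ledge: 2G 2P; the east ledge: 3G 3P)
6. 1 guard and 1 prisoner ← the west ledge.  (the west ledge: 3G 3P; the east ledge: 2G 2P)
7. 3 guards → the east ledge.  (the west ledge: 0G 3P; the east ledge: 5G 2P)
8. 1 prisoner ← the west ledge.  (the west ledge: 0G 4P; the east ledge: 5G 1P)
9. 2 prisoners → the east ledge.  (the west ledge: 0G 2P; the east ledge: 5G 3P)
10. 1 prisoner ← the west ledge.  (the west ledge: 0G 3P; the east ledge: 5G 2P)
11. 3 prisoners → the east ledge.  (the west ledge: 0G 0P; the east ledge: 5G 5P)

11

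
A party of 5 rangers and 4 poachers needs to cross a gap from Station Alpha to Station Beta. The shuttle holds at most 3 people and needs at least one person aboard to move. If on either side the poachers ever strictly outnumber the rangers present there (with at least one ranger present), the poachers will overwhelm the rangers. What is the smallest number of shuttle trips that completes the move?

Counting alone: each trip to Station Beta takes at most 3 across and each return brings at least 1 back, so after t trips out (and t−1 returns) at most 3t − (t−1) of the 9 are across; that first reaches 9 at t = 4, so at least 7 crossings are needed.
The plan below uses exactly 7 crossings, so it is optimal:
1. 3 poachers → Station Beta.  (Station Alpha: 5R 1P; Station Beta: 0R 3P)
2. 1 poacher ← Station Alpha.  (Station Alpha: 5R 2P; Station Beta: 0R 2P)
3. 3 rangers → Station Beta.  (Station Alpha: 2R 2P; Station Beta: 3R 2P)
4. 1 ranger ← Station Alpha.  (Station Alpha: 3R 2P; Station Beta: 2R 2P)
5. 2 rangers and 1 poacher → Station Beta.  (Station Alpha: 1R 1P; Station Beta: 4R 3P)
6. 1 ranger ← Station Alpha.  (Station Alpha: 2R 1P; Station Beta: 3R 3P)
7. 2 rangers and 1 poacher → Station Beta.  (Station Alpha: 0R 0P; Station Beta: 5R 4P)

7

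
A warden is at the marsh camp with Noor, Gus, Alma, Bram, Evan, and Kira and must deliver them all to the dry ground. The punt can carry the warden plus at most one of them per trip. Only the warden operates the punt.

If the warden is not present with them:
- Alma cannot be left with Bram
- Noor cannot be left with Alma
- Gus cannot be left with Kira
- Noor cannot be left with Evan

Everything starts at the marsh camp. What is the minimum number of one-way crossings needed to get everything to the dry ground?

Whatever the first load, the items left behind include a forbidden pair without the warden. No opening move is safe, so no plan exists.

impossible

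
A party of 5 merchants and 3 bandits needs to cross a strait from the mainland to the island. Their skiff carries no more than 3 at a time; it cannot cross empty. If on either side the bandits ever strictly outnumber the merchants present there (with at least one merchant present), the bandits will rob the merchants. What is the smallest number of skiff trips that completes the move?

Counting alone: each trip to the island takes at most 3 across and each return brings at least 1 back, so after t trips out (and t−1 returns) at most 3t − (t−1) of the 8 are across; that first reaches 8 at t = 4, so at least 7 crossings are needed.
The plan below uses exactly 7 crossings, so it is optimal:
1. 2 bandits → the island.  (the mainland: 5M 1B; the island: 0M 2B)
2. 1 bandit ← the mainland.  (the mainland: 5M 2B; the island: 0M 1B)
3. 2 merchants and 1 bandit → the island.  (the mainland: 3M 1B; the island: 2M 2B)
4. 1 bandit ← the mainland.  (the mainland: 3M 2B; the island: 2M 1B)
5. 1 merchant and 2 bandits → the island.  (the mainland: 2M 0B; the island: 3M 3B)
6. 1 bandit ← the mainland.  (the mainland: 2M 1B; the island: 3M 2B)
7. 2 merchants and 1 bandit → the island.  (the mainland: 0M 0B; the island: 5M 3B)

7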